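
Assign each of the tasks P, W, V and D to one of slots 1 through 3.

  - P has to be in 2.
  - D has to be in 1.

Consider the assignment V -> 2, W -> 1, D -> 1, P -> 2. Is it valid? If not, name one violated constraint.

Yes

P has to be in 2 — holds.
D has to be in 1 — holds.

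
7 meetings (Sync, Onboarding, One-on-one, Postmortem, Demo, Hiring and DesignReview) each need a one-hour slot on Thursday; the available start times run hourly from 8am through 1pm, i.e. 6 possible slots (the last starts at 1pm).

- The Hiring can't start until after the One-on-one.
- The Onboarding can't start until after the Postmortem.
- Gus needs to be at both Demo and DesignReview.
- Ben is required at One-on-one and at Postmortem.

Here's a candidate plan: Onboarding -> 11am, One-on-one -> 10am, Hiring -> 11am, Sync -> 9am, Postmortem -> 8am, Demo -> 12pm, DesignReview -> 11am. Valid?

Yes, all constraints hold

The Onboarding can't start until after the Postmortem — holds.
Gus needs to be at both Demo and DesignReview — holds.
The Hiring can't start until after the One-on-one — holds.
Ben is required at One-on-one and at Postmortem — holds.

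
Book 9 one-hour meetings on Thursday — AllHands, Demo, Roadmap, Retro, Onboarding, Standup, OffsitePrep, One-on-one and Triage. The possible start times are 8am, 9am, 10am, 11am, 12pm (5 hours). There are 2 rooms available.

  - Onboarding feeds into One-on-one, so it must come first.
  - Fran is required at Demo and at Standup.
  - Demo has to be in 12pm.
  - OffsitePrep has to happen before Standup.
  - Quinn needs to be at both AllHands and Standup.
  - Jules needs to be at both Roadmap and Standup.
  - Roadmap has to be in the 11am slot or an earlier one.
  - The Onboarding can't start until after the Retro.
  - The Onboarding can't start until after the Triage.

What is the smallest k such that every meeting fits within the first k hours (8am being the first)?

5 hours

The precedence chain requires at least 3 distinct hours.
With at most 2 per hour and 9 meetings, at least 5 hours are needed.
Demo can't be placed before 12pm — that is hour 5 counting from 8am — so the schedule must run through at least 5 hours.
5 works (last occupied hour: 12pm): for example Retro in 8am; Demo in 12pm; One-on-one in 11am; Standup in 10am; Triage in 9am; OffsitePrep in 9am; AllHands in 11am; Onboarding in 10am; Roadmap in 8am.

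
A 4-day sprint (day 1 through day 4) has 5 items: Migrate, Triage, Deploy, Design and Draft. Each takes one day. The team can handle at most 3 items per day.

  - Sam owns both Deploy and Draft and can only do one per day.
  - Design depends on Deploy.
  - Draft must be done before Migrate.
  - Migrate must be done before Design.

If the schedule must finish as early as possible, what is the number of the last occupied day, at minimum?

3

The precedence chain requires at least 3 distinct days.
With at most 3 per day and 5 tasks, at least 2 days are needed.
3 works (last occupied day: day 3): for example Draft -> day 1, Design -> day 3, Migrate -> day 2, Triage -> day 1, Deploy -> day 2.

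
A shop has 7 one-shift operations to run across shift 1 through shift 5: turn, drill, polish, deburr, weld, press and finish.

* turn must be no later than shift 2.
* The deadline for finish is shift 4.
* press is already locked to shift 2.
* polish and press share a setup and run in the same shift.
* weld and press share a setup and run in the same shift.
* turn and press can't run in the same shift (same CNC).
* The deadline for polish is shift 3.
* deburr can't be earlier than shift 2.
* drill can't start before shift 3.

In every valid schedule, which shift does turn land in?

turn's window is shift 1–shift 2.
press is fixed at shift 2, and turn can't share a shift with press.
So turn must be shift 1.

shift 1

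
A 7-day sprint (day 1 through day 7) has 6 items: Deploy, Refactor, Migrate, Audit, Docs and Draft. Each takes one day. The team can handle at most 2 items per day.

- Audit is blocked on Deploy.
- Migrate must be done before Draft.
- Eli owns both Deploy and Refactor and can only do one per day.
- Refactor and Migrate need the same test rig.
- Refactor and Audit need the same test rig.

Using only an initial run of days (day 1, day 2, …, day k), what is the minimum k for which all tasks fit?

The precedence chain requires at least 2 distinct days.
With at most 2 per day and 6 tasks, at least 3 days are needed.
3 works (last occupied day: day 3): for example Deploy=day 1, Migrate=day 1, Audit=day 2, Refactor=day 3, Docs=day 3, Draft=day 2.

3 days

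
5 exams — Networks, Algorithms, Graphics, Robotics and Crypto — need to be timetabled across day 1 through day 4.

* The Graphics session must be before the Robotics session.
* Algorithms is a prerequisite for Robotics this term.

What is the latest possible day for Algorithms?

day 3

Downstream work caps Algorithms at day 3.
Algorithms at day 3 is achievable: Crypto -> day 1; Networks -> day 1; Robotics -> day 4; Graphics -> day 1; Algorithms -> day 3.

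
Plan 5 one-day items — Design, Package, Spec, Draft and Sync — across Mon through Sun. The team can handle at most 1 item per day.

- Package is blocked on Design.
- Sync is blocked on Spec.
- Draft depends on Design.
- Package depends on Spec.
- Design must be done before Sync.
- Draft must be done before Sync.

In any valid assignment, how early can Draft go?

Tue

Precedence pushes Draft to at least Tue; downstream work caps Draft at Sat.
Draft at Tue is achievable: Spec=Wed, Sync=Thu, Design=Mon, Draft=Tue, Package=Fri.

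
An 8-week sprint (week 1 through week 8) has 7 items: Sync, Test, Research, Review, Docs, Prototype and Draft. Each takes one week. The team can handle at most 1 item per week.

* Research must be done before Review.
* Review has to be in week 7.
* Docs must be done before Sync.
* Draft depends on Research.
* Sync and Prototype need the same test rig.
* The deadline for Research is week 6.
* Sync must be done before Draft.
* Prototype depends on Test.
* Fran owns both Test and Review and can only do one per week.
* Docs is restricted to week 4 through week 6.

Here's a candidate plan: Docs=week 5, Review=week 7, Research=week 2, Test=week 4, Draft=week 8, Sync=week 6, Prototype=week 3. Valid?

Sync and Prototype need the same test rig — holds.
The deadline for Research is week 6 — holds.
Sync must be done before Draft — holds.
Review has to be in week 7 — holds.
Fran owns both Test and Review and can only do one per week — holds.
Research must be done before Review — holds.
The team can handle at most 1 item per week — holds.
Docs must be done before Sync — holds.
Draft depends on Research — holds.
Prototype depends on Test — violated.
Docs is restricted to week 4 through week 6 — holds.

Invalid. Prototype depends on Test.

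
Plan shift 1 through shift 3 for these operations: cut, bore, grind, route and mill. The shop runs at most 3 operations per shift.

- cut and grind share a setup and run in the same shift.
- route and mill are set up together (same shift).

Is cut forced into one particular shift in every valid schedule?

cut can be shift 1 (e.g. grind -> shift 1; mill -> shift 2; cut -> shift 1; route -> shift 2; bore -> shift 1) or shift 2 (e.g. mill=shift 1, route=shift 1, grind=shift 2, bore=shift 1, cut=shift 2).

No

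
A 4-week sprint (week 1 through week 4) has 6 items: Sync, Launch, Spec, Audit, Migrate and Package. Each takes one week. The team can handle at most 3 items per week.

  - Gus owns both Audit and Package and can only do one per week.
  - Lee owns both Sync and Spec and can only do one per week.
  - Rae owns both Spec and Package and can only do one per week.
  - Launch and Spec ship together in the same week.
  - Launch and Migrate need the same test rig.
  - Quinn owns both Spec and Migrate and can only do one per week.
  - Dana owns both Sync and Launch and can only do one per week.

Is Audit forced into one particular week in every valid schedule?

Audit can be week 1 (e.g. Migrate in week 1; Launch in week 2; Package in week 3; Audit in week 1; Sync in week 1; Spec in week 2) or week 2 (e.g. Migrate=week 1; Sync=week 1; Launch=week 2; Audit=week 2; Package=week 1; Spec=week 2).

No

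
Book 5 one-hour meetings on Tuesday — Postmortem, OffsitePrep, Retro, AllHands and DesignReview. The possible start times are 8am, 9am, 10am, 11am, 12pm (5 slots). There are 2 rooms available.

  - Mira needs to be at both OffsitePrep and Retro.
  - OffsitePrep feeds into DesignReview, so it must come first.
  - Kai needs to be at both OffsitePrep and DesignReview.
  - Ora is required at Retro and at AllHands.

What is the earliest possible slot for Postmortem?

Postmortem at 8am is achievable: Retro -> 9am, DesignReview -> 9am, AllHands -> 10am, Postmortem -> 8am, OffsitePrep -> 8am.

8am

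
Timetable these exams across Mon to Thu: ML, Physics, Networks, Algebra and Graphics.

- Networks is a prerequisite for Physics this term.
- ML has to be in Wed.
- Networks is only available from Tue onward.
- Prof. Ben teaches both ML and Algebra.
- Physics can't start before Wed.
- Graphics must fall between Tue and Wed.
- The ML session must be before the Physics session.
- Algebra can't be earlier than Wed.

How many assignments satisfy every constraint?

4

Enumerating: Networks in Tue, Physics in Thu, ML in Wed, Graphics in Tue, Algebra in Thu | Graphics in Tue, Algebra in Thu, Physics in Thu, ML in Wed, Networks in Wed | Graphics=Wed; Networks=Tue; ML=Wed; Algebra=Thu; Physics=Thu | Algebra -> Thu; Networks -> Wed; Physics -> Thu; ML -> Wed; Graphics -> Wed.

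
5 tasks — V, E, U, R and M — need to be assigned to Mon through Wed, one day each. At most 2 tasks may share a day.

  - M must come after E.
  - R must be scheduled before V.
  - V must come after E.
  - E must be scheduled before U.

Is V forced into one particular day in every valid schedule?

No

V can be Tue (e.g. U in Tue, V in Tue, M in Wed, R in Mon, E in Mon) or Wed (e.g. V -> Wed; E -> Mon; U -> Tue; R -> Mon; M -> Tue).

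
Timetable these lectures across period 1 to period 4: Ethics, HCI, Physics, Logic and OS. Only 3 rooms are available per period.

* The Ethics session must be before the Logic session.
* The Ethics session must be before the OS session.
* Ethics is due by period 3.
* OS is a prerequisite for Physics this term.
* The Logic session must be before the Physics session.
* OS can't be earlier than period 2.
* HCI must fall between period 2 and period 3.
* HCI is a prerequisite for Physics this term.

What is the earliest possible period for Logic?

period 2

Precedence pushes Logic to at least period 2; downstream work caps Logic at period 3.
Logic at period 2 is achievable: HCI in period 2, Logic in period 2, Ethics in period 1, Physics in period 3, OS in period 2.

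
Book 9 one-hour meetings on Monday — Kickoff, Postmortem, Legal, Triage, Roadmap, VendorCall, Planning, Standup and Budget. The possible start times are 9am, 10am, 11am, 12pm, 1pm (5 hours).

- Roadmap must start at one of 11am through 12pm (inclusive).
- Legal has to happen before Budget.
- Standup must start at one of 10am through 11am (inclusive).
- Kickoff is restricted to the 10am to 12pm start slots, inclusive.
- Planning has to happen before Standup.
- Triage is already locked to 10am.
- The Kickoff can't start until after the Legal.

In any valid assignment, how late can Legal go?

Downstream work caps Legal at 11am.
Legal at 11am is achievable: Roadmap -> 11am, Legal -> 11am, Standup -> 10am, Kickoff -> 12pm, Triage -> 10am, VendorCall -> 9am, Postmortem -> 9am, Budget -> 12pm, Planning -> 9am.

11am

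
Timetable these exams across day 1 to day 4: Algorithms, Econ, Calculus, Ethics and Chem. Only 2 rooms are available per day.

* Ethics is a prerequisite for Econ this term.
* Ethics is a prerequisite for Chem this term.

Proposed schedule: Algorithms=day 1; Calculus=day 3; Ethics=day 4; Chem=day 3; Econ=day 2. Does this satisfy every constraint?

Invalid. Ethics is a prerequisite for Econ this term.

Ethics is a prerequisite for Chem this term — violated.
Only 2 rooms are available per day — holds.
Ethics is a prerequisite for Econ this term — violated.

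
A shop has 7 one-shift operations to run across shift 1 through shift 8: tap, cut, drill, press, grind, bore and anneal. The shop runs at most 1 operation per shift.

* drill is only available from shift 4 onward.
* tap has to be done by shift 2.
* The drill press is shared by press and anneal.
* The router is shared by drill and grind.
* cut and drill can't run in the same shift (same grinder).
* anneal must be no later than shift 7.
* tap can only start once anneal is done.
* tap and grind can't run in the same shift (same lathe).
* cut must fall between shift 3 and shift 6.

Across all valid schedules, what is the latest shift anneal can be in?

Anneal's own window allows nothing later than shift 7; downstream work caps anneal at shift 1.
anneal at shift 1 is achievable: drill in shift 4; bore in shift 7; anneal in shift 1; tap in shift 2; grind in shift 6; cut in shift 3; press in shift 5.

shift 1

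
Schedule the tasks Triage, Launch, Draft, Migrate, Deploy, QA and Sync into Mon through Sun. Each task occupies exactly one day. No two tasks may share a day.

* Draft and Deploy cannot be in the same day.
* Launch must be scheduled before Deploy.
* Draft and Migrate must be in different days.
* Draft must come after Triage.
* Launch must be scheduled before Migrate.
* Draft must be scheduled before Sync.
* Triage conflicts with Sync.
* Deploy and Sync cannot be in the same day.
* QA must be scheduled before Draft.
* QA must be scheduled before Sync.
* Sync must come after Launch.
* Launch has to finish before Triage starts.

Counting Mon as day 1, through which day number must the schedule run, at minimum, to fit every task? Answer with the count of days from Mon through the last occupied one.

The precedence chain requires at least 4 distinct days.
With at most 1 per day and 7 tasks, at least 7 days are needed.
7 works (last occupied day: Sun): for example Sync -> Fri, Triage -> Tue, Draft -> Thu, Migrate -> Sat, QA -> Wed, Launch -> Mon, Deploy -> Sun.

7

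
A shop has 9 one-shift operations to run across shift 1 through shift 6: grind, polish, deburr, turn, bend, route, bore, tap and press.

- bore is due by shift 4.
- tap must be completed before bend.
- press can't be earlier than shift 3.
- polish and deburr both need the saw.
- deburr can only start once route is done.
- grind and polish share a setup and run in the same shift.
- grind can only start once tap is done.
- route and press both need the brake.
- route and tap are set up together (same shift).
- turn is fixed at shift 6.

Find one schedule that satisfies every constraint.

tap -> shift 1; turn -> shift 6; polish -> shift 2; press -> shift 3; route -> shift 1; grind -> shift 2; deburr -> shift 3; bend -> shift 2; bore -> shift 1

Checking: route(shift 1) before deburr(shift 3); tap(shift 1) before bend(shift 2); tap(shift 1) before grind(shift 2); route(shift 1) != press(shift 3); polish(shift 2) != deburr(shift 3); grind = polish = shift 2; route = tap = shift 1; press=shift 3 in [shift 3,shift 6]; turn=shift 6 in [shift 6,shift 6]; bore=shift 1 in [shift 1,shift 4].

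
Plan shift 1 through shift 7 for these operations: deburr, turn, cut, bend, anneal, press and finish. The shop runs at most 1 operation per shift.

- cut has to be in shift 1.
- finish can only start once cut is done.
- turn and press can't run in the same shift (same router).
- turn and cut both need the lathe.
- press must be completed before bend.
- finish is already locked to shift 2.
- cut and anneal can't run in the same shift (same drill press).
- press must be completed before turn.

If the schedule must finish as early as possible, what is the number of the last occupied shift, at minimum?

The precedence chain requires at least 2 distinct shifts.
With at most 1 per shift and 7 operations, at least 7 shifts are needed.
7 works (last occupied shift: shift 7): for example cut -> shift 1, turn -> shift 4, deburr -> shift 6, anneal -> shift 7, finish -> shift 2, bend -> shift 5, press -> shift 3.

shift 7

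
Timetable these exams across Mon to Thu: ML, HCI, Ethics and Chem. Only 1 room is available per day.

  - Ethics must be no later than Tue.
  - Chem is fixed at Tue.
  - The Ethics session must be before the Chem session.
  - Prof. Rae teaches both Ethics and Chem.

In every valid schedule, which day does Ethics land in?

Ethics's window is Mon–Tue.
Chem is fixed at Tue, and Ethics can't share a day with Chem.
So Ethics must be Mon.

Mon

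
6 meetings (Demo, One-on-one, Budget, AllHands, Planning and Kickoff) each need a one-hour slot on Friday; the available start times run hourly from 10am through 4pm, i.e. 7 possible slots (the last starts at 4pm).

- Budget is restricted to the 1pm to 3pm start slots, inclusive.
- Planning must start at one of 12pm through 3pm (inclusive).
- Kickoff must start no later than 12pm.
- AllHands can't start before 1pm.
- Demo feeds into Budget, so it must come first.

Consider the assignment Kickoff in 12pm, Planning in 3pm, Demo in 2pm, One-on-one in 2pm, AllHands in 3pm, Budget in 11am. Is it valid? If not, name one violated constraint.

Invalid. Demo feeds into Budget, so it must come first.

AllHands can't start before 1pm — holds.
Kickoff must start no later than 12pm — holds.
Budget is restricted to the 1pm to 3pm start slots, inclusive — violated.
Planning must start at one of 12pm through 3pm (inclusive) — holds.
Demo feeds into Budget, so it must come first — violated.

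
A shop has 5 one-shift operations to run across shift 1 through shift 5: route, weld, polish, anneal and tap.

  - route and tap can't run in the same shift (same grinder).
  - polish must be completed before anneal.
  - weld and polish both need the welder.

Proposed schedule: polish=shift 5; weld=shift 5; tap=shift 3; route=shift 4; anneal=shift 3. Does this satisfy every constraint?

No — it violates: weld and polish both need the welder

route and tap can't run in the same shift (same grinder) — holds.
weld and polish both need the welder — violated.
polish must be completed before anneal — violated.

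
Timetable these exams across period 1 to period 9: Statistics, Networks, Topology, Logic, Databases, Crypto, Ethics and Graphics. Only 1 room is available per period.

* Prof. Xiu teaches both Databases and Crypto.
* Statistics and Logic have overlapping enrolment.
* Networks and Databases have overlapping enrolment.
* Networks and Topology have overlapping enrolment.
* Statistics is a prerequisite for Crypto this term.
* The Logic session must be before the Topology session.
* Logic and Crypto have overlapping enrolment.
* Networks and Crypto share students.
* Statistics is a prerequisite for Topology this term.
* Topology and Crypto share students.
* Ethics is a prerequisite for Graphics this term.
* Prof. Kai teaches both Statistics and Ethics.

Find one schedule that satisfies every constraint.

Networks=period 7; Statistics=period 1; Graphics=period 6; Logic=period 2; Ethics=period 5; Topology=period 3; Crypto=period 4; Databases=period 8

Checking: Ethics(period 5) before Graphics(period 6); Logic(period 2) before Topology(period 3); Statistics(period 1) before Crypto(period 4); Statistics(period 1) before Topology(period 3); Statistics(period 1) != Logic(period 2); Networks(period 7) != Topology(period 3); Networks(period 7) != Databases(period 8); Statistics(period 1) != Ethics(period 5); Networks(period 7) != Crypto(period 4); Logic(period 2) != Crypto(period 4); Topology(period 3) != Crypto(period 4); Databases(period 8) != Crypto(period 4); max 1 per period (cap 1).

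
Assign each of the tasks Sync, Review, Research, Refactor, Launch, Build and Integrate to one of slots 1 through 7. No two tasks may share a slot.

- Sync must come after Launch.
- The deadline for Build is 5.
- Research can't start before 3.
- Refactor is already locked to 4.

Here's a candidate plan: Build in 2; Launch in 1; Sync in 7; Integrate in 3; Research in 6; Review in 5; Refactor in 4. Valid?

The deadline for Build is 5 — holds.
Refactor is already locked to 4 — holds.
No two tasks may share a slot — holds.
Research can't start before 3 — holds.
Sync must come after Launch — holds.

Valid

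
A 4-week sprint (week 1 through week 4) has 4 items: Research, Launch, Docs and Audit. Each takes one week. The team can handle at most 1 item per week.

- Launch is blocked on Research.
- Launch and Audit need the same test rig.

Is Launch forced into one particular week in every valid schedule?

Launch can be week 2 (e.g. Research -> week 1; Launch -> week 2; Docs -> week 3; Audit -> week 4) or week 3 (e.g. Docs=week 2; Audit=week 4; Launch=week 3; Research=week 1).

No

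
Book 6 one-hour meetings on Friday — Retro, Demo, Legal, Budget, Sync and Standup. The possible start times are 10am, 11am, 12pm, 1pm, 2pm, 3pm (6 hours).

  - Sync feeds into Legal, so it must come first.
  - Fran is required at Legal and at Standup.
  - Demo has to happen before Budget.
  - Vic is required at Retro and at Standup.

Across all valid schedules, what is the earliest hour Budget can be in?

Precedence pushes Budget to at least 11am.
Budget at 11am is achievable: Sync -> 10am, Budget -> 11am, Legal -> 11am, Demo -> 10am, Standup -> 12pm, Retro -> 10am.

11am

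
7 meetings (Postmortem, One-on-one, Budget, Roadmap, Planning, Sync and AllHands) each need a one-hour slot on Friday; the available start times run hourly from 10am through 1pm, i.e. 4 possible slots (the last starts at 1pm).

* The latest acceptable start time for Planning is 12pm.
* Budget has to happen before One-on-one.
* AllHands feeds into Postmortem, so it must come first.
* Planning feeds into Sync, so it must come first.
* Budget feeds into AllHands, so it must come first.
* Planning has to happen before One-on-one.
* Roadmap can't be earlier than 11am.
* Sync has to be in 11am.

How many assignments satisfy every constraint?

Splitting on Postmortem: it can be 12pm (9), 1pm (24). Listing each branch's schedules as (One-on-one, Budget, Roadmap, Planning, Sync, AllHands):
Postmortem=12pm: (11am,10am,11am,10am,11am,11am) (11am,10am,12pm,10am,11am,11am) (11am,10am,1pm,10am,11am,11am) (12pm,10am,11am,10am,11am,11am) (12pm,10am,12pm,10am,11am,11am) (12pm,10am,1pm,10am,11am,11am) (1pm,10am,11am,10am,11am,11am) (1pm,10am,12pm,10am,11am,11am) (1pm,10am,1pm,10am,11am,11am) — 9.
Postmortem=1pm: (11am,10am,11am,10am,11am,11am) (11am,10am,11am,10am,11am,12pm) (11am,10am,12pm,10am,11am,11am) (11am,10am,12pm,10am,11am,12pm) (11am,10am,1pm,10am,11am,11am) (11am,10am,1pm,10am,11am,12pm) (12pm,10am,11am,10am,11am,11am) (12pm,10am,11am,10am,11am,12pm) (12pm,10am,12pm,10am,11am,11am) (12pm,10am,12pm,10am,11am,12pm) (12pm,10am,1pm,10am,11am,11am) (12pm,10am,1pm,10am,11am,12pm) (12pm,11am,11am,10am,11am,12pm) (12pm,11am,12pm,10am,11am,12pm) (12pm,11am,1pm,10am,11am,12pm) (1pm,10am,11am,10am,11am,11am) (1pm,10am,11am,10am,11am,12pm) (1pm,10am,12pm,10am,11am,11am) (1pm,10am,12pm,10am,11am,12pm) (1pm,10am,1pm,10am,11am,11am) (1pm,10am,1pm,10am,11am,12pm) (1pm,11am,11am,10am,11am,12pm) (1pm,11am,12pm,10am,11am,12pm) (1pm,11am,1pm,10am,11am,12pm) — 24.
Summing: 9 + 24 = 33.

33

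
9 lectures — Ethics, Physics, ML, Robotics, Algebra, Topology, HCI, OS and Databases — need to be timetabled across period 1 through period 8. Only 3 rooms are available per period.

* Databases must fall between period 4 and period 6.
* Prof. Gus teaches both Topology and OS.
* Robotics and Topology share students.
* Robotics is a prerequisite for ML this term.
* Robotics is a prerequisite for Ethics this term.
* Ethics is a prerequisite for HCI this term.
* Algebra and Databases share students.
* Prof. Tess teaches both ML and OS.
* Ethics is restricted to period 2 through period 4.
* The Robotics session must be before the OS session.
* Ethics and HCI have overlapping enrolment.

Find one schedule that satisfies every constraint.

Topology -> period 2; ML -> period 2; Databases -> period 4; OS -> period 3; Physics -> period 1; HCI -> period 3; Robotics -> period 1; Algebra -> period 1; Ethics -> period 2

Checking: Robotics(period 1) before OS(period 3); Robotics(period 1) before ML(period 2); Robotics(period 1) before Ethics(period 2); Ethics(period 2) before HCI(period 3); ML(period 2) != OS(period 3); Ethics(period 2) != HCI(period 3); Topology(period 2) != OS(period 3); Robotics(period 1) != Topology(period 2); Algebra(period 1) != Databases(period 4); Databases=period 4 in [period 4,period 6]; Ethics=period 2 in [period 2,period 4]; max 3 per period (cap 3).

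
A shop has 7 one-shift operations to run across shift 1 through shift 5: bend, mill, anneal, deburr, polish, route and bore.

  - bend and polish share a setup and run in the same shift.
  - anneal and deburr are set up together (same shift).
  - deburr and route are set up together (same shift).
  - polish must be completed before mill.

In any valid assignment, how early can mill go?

shift 2

Precedence pushes mill to at least shift 2.
mill at shift 2 is achievable: deburr in shift 1, mill in shift 2, bore in shift 1, anneal in shift 1, polish in shift 1, bend in shift 1, route in shift 1.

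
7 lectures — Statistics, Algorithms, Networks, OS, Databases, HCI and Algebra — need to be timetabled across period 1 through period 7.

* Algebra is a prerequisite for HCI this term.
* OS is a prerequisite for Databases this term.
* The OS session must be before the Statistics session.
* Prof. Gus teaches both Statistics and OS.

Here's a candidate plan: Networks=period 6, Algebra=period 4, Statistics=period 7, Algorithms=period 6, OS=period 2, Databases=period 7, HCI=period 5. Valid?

Yes, all constraints hold

OS is a prerequisite for Databases this term — holds.
Algebra is a prerequisite for HCI this term — holds.
Prof. Gus teaches both Statistics and OS — holds.
The OS session must be before the Statistics session — holds.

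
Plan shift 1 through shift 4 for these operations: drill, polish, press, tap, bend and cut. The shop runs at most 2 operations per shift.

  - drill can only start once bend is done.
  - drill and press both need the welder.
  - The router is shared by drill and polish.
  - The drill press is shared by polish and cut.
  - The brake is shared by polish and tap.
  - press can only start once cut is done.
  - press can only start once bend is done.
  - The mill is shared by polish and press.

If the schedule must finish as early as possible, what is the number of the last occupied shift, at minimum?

shift 3

The precedence chain requires at least 2 distinct shifts.
With at most 2 per shift and 6 operations, at least 3 shifts are needed.
3 works (last occupied shift: shift 3): for example polish in shift 1, cut in shift 2, press in shift 3, bend in shift 1, drill in shift 2, tap in shift 3.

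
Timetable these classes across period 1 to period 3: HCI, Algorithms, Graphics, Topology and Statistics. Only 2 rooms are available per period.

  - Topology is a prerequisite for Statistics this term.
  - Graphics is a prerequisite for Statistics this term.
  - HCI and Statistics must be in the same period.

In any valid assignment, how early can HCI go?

period 2

HCI must be in the same period as Statistics, which can't be before period 2, so HCI is at least period 2.
HCI at period 2 is achievable: Topology -> period 1; Statistics -> period 2; Algorithms -> period 3; Graphics -> period 1; HCI -> period 2.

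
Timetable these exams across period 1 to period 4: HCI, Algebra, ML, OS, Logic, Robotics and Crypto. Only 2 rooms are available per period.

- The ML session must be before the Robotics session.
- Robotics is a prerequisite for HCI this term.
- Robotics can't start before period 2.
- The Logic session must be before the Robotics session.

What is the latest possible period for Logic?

Downstream work caps Logic at period 2.
Logic at period 2 is achievable: Algebra -> period 1; Logic -> period 2; Crypto -> period 3; Robotics -> period 3; OS -> period 2; ML -> period 1; HCI -> period 4.

period 2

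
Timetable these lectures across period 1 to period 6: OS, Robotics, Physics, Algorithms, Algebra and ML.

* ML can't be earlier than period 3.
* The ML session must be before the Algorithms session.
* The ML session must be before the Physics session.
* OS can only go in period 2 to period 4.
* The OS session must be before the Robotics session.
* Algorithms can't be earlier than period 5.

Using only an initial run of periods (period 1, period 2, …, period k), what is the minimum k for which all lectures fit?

The precedence chain requires at least 2 distinct periods.
Algorithms can't be placed before period 5, so the schedule must run through at least period 5.
5 works (last occupied period: period 5): for example ML -> period 3, Physics -> period 4, OS -> period 2, Algorithms -> period 5, Algebra -> period 1, Robotics -> period 3.

5 periods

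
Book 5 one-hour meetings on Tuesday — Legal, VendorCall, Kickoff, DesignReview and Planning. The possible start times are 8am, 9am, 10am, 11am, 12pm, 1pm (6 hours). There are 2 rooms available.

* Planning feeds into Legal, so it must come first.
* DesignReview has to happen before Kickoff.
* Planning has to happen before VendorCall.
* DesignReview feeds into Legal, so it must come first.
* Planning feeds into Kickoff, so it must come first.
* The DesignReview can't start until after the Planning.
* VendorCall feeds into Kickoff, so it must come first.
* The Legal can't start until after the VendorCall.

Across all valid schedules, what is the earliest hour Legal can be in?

10am

Precedence pushes Legal to at least 10am.
Legal at 10am is achievable: DesignReview in 9am, Legal in 10am, Planning in 8am, Kickoff in 10am, VendorCall in 9am.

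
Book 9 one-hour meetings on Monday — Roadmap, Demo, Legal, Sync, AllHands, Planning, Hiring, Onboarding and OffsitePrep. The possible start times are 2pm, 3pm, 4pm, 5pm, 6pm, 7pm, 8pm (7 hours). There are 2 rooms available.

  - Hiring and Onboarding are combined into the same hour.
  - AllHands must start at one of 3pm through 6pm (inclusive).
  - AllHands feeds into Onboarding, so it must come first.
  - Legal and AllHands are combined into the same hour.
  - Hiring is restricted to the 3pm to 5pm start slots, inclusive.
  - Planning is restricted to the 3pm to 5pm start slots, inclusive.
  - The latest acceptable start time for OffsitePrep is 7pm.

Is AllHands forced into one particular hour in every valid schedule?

AllHands can be 3pm (e.g. Hiring -> 5pm, Legal -> 3pm, Demo -> 4pm, OffsitePrep -> 2pm, Roadmap -> 2pm, AllHands -> 3pm, Onboarding -> 5pm, Sync -> 6pm, Planning -> 4pm) or 4pm (e.g. OffsitePrep in 2pm, Sync in 6pm, Roadmap in 2pm, AllHands in 4pm, Hiring in 5pm, Planning in 3pm, Demo in 3pm, Legal in 4pm, Onboarding in 5pm).

No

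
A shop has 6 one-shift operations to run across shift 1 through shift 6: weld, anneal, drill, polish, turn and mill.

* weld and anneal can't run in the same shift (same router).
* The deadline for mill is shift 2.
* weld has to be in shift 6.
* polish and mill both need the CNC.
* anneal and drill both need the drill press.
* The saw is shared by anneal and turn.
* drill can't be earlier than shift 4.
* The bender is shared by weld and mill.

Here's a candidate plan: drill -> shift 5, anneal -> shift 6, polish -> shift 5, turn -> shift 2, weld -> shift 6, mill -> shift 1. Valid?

anneal and drill both need the drill press — holds.
The saw is shared by anneal and turn — holds.
The deadline for mill is shift 2 — holds.
The bender is shared by weld and mill — holds.
drill can't be earlier than shift 4 — holds.
polish and mill both need the CNC — holds.
weld has to be in shift 6 — holds.
weld and anneal can't run in the same shift (same router) — violated.

Invalid. weld and anneal can't run in the same shift (same router).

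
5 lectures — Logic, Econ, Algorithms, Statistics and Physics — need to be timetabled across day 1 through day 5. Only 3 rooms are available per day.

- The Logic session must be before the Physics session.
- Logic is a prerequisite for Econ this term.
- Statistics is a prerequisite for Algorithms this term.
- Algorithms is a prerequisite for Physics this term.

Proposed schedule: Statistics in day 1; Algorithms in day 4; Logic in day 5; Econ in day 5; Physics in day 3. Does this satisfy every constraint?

Algorithms is a prerequisite for Physics this term — violated.
Statistics is a prerequisite for Algorithms this term — holds.
Logic is a prerequisite for Econ this term — violated.
The Logic session must be before the Physics session — violated.
Only 3 rooms are available per day — holds.

Invalid. The Logic session must be before the Physics session.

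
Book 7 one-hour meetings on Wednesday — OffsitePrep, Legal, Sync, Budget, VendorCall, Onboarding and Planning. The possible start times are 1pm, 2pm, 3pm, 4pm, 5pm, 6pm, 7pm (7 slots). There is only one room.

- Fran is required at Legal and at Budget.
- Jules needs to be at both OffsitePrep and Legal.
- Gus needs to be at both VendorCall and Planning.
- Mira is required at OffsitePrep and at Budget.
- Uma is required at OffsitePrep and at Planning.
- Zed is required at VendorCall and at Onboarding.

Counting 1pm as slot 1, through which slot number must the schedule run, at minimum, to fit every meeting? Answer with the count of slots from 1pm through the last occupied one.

With at most 1 per slot and 7 meetings, at least 7 slots are needed.
7 works (last occupied slot: 7pm): for example Onboarding in 6pm; OffsitePrep in 1pm; Legal in 2pm; VendorCall in 5pm; Planning in 7pm; Budget in 4pm; Sync in 3pm.

7 slots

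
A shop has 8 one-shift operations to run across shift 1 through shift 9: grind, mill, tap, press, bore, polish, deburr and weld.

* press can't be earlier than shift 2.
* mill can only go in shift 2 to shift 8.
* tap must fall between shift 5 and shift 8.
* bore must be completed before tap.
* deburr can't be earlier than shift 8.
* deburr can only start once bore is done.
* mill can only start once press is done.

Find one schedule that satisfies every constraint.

bore -> shift 1; mill -> shift 3; polish -> shift 1; press -> shift 2; weld -> shift 1; tap -> shift 5; grind -> shift 1; deburr -> shift 8

Checking: bore(shift 1) before tap(shift 5); press(shift 2) before mill(shift 3); bore(shift 1) before deburr(shift 8); mill=shift 3 in [shift 2,shift 8]; deburr=shift 8 in [shift 8,shift 9]; press=shift 2 in [shift 2,shift 9]; tap=shift 5 in [shift 5,shift 8].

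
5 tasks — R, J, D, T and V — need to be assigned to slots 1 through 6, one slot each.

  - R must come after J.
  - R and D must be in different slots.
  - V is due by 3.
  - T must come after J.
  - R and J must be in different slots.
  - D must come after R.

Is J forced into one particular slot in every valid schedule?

No

J can be 1 (e.g. J -> 1; V -> 1; D -> 3; T -> 2; R -> 2) or 2 (e.g. T=3, J=2, D=4, V=1, R=3).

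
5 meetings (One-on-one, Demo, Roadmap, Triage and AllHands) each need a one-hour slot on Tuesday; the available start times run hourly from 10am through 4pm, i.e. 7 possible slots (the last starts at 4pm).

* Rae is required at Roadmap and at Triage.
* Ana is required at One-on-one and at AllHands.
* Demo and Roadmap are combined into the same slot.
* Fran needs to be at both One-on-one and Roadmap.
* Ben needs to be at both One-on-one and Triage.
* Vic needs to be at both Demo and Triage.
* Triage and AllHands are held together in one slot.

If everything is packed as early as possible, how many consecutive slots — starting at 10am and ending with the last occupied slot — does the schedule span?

Check 2 slots directly (anything shorter is at least as hard).
Could 2 slots be enough, i.e. nothing placed later than 11am? No: One-on-one, Demo and Triage must all be in different slots (One-on-one/Demo can't share; One-on-one/Triage can't share; Demo/Triage can't share), but only 2 slots are available: 3 meetings can't fit in 2 distinct slots.
So 2 slots is not enough.
3 works (last occupied slot: 12pm): for example Roadmap in 11am; One-on-one in 10am; Triage in 12pm; AllHands in 12pm; Demo in 11am.

3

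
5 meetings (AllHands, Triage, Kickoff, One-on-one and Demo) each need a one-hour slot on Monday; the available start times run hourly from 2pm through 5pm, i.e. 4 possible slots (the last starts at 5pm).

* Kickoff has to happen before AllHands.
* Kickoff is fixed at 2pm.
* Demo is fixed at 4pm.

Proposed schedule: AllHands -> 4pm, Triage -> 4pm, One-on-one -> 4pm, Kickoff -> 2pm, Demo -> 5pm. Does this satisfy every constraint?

Kickoff is fixed at 2pm — holds.
Kickoff has to happen before AllHands — holds.
Demo is fixed at 4pm — violated.

Invalid. Demo is fixed at 4pm.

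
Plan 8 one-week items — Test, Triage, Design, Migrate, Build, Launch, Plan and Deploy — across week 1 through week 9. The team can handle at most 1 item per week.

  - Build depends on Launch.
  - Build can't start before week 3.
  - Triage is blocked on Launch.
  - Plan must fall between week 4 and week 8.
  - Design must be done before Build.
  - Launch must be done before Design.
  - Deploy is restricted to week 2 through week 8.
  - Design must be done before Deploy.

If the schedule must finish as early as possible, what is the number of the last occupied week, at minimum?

The precedence chain requires at least 3 distinct weeks.
With at most 1 per week and 8 work items, at least 8 weeks are needed.
Plan can't be placed before week 4, so the schedule must run through at least week 4.
8 works (last occupied week: week 8): for example Design in week 2, Build in week 3, Plan in week 4, Deploy in week 5, Test in week 7, Launch in week 1, Triage in week 6, Migrate in week 8.

8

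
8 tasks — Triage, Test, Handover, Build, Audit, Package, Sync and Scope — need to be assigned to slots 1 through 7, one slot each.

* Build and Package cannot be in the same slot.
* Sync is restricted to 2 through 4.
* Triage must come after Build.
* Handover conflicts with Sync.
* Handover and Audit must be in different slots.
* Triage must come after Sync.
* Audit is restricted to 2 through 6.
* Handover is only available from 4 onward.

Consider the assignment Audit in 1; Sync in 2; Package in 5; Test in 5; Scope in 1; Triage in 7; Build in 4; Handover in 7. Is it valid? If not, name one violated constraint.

No — it violates: Audit is restricted to 2 through 6

Handover and Audit must be in different slots — holds.
Handover is only available from 4 onward — holds.
Handover conflicts with Sync — holds.
Sync is restricted to 2 through 4 — holds.
Triage must come after Sync — holds.
Audit is restricted to 2 through 6 — violated.
Build and Package cannot be in the same slot — holds.
Triage must come after Build — holds.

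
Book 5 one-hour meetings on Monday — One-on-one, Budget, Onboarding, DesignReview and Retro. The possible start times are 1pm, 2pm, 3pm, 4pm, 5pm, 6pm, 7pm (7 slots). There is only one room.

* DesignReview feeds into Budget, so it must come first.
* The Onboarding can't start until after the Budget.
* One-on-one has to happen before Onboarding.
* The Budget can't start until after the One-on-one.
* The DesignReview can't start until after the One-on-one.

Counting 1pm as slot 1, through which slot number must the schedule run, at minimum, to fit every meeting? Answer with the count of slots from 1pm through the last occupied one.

5

The precedence chain requires at least 4 distinct slots.
With at most 1 per slot and 5 meetings, at least 5 slots are needed.
5 works (last occupied slot: 5pm): for example One-on-one=1pm, DesignReview=2pm, Retro=5pm, Budget=3pm, Onboarding=4pm.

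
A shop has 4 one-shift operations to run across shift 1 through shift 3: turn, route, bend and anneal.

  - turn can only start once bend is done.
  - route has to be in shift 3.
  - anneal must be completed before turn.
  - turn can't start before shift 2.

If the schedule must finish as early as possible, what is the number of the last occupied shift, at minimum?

shift 3

The precedence chain requires at least 2 distinct shifts.
route can't be placed before shift 3, so the schedule must run through at least shift 3.
3 works (last occupied shift: shift 3): for example route -> shift 3; anneal -> shift 1; bend -> shift 1; turn -> shift 2.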